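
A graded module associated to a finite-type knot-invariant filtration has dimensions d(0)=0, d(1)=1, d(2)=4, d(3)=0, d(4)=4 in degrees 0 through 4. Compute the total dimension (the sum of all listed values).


Total dimension = d(0) + d(1) + ... + d(4)
= 0 + 1 + 4 + 0 + 4
= 9

9


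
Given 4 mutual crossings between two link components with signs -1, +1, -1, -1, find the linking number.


Step 1: Count positive crossings: 1
Step 2: Count negative crossings: 3
Step 3: Sum of signs = 1 - 3 = -2
Step 4: Linking number = sum/2 = -2/2 = -1

-1


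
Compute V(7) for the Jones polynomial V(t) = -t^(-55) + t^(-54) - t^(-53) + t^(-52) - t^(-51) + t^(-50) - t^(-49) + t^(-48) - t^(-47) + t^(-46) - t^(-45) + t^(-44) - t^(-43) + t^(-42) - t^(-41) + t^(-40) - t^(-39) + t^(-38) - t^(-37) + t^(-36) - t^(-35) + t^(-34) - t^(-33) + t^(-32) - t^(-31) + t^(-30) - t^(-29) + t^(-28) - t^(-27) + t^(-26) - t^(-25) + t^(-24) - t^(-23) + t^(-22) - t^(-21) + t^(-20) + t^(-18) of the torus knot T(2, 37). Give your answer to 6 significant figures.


Substituting t = 7 into V(t) = -t^(-55) + t^(-54) - t^(-53) + t^(-52) - t^(-51) + t^(-50) - t^(-49) + t^(-48) - t^(-47) + t^(-46) - t^(-45) + t^(-44) - t^(-43) + t^(-42) - t^(-41) + t^(-40) - t^(-39) + t^(-38) - t^(-37) + t^(-36) - t^(-35) + t^(-34) - t^(-33) + t^(-32) - t^(-31) + t^(-30) - t^(-29) + t^(-28) - t^(-27) + t^(-26) - t^(-25) + t^(-24) - t^(-23) + t^(-22) - t^(-21) + t^(-20) + t^(-18):
  (-)t^(-55) = -3.30832e-47
  (+)t^(-54) = 2.31583e-46
  (-)t^(-53) = -1.62108e-45
  (+)t^(-52) = 1.13475e-44
  (-)t^(-51) = -7.94328e-44
  (+)t^(-50) = 5.5603e-43
  (-)t^(-49) = -3.89221e-42
  (+)t^(-48) = 2.72455e-41
  (-)t^(-47) = -1.90718e-40
  (+)t^(-46) = 1.33503e-39
  (-)t^(-45) = -9.34519e-39
  (+)t^(-44) = 6.54163e-38
  (-)t^(-43) = -4.57914e-37
  (+)t^(-42) = 3.2054e-36
  (-)t^(-41) = -2.24378e-35
  (+)t^(-40) = 1.57065e-34
  (-)t^(-39) = -1.09945e-33
  (+)t^(-38) = 7.69617e-33
  (-)t^(-37) = -5.38732e-32
  (+)t^(-36) = 3.77112e-31
  (-)t^(-35) = -2.63979e-30
  (+)t^(-34) = 1.84785e-29
  (-)t^(-33) = -1.29349e-28
  (+)t^(-32) = 9.05446e-28
  (-)t^(-31) = -6.33812e-27
  (+)t^(-30) = 4.43669e-26
  (-)t^(-29) = -3.10568e-25
  (+)t^(-28) = 2.17398e-24
  (-)t^(-27) = -1.52178e-23
  (+)t^(-26) = 1.06525e-22
  (-)t^(-25) = -7.45674e-22
  (+)t^(-24) = 5.21972e-21
  (-)t^(-23) = -3.6538e-20
  (+)t^(-22) = 2.55766e-19
  (-)t^(-21) = -1.79036e-18
  (+)t^(-20) = 1.25325e-17
  (+)t^(-18) = 6.14095e-16
Sum = (-3.30832e-47) + (2.31583e-46) + (-1.62108e-45) + (1.13475e-44) + (-7.94328e-44) + (5.5603e-43) + (-3.89221e-42) + (2.72455e-41) + (-1.90718e-40) + (1.33503e-39) + (-9.34519e-39) + (6.54163e-38) + (-4.57914e-37) + (3.2054e-36) + (-2.24378e-35) + (1.57065e-34) + (-1.09945e-33) + (7.69617e-33) + (-5.38732e-32) + (3.77112e-31) + (-2.63979e-30) + (1.84785e-29) + (-1.29349e-28) + (9.05446e-28) + (-6.33812e-27) + (4.43669e-26) + (-3.10568e-25) + (2.17398e-24) + (-1.52178e-23) + (1.06525e-22) + (-7.45674e-22) + (5.21972e-21) + (-3.6538e-20) + (2.55766e-19) + (-1.79036e-18) + (1.25325e-17) + (6.14095e-16)
= 6.250605768e-16
Rounded to 6 significant figures: 6.25061e-16

6.25061e-16


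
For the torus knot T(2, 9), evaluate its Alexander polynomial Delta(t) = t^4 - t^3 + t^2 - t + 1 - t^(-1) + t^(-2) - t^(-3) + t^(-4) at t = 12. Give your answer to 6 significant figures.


Substituting t = 12 into Delta(t) = t^4 - t^3 + t^2 - t + 1 - t^(-1) + t^(-2) - t^(-3) + t^(-4):
Term values: (20736) + (-1728) + (144) + (-12) + (1) + (-0.0833333) + (0.00694444) + (-0.000578704) + (4.82253e-05)
Sum = 19140.92308
Rounded to 6 significant figures: 19140.9

19140.9


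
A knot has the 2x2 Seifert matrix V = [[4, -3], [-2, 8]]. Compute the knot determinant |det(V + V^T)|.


Step 1: Form V + V^T where V = [[4, -3], [-2, 8]]
  V^T = [[4, -2], [-3, 8]]
  V + V^T = [[8, -5], [-5, 16]]
Step 2: det(V + V^T) = 8*16 - (-5)*(-5)
  = 128 - 25 = 103
Step 3: Knot determinant = |det(V + V^T)| = |103| = 103

103


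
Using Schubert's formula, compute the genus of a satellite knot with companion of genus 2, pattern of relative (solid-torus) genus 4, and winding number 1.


Schubert: g(satellite) = g_rel(pattern) + |winding| * g(companion),
where g_rel(pattern) is the genus of the pattern relative to the solid torus.
= 4 + 1 * 2
= 4 + 2 = 6

6


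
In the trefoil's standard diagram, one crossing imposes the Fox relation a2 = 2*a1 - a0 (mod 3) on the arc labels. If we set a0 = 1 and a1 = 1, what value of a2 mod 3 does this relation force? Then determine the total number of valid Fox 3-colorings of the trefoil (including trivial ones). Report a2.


Step 1: Apply the given crossing relation 2*a1 - a0 - a2 = 0 (mod 3).
  a2 = 2*a1 - a0 mod 3
  a2 = 2*1 - 1 mod 3
  a2 = 2 - 1 mod 3
  a2 = 1 mod 3 = 1
Step 2: The trefoil has determinant 3.
  Number of Fox p-colorings (p prime) is p^2 if p = 3, else p.
  Since p = 3 divides det = 3, the trefoil is 3-colorable.
  (Indeed for p = 3 any choice of a0, a1 extends to a valid coloring; the trial (a0, a1, a2) = (1, 1, 1) satisfies all three crossing relations.)
  Total colorings = 3^2 = 9
Step 3: a2 = 1, total Fox 3-colorings = 9

1


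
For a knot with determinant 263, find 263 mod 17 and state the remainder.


Step 1: A knot is p-colorable if and only if p divides its determinant.
Step 2: Compute 263 mod 17.
263 = 15 * 17 + 8
Step 3: 263 mod 17 = 8
Step 4: The knot is 17-colorable: no

8


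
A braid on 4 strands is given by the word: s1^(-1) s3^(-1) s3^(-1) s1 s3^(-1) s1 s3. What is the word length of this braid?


The word length counts the number of generators (including inverses).
Listing each generator: s1^(-1), s3^(-1), s3^(-1), s1, s3^(-1), s1, s3
There are 7 generators in this braid word.

7


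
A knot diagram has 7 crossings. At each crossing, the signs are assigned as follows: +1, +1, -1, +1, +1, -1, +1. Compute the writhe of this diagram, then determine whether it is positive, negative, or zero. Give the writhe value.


Step 1: Count positive crossings (+1).
Positive crossings: 5
Step 2: Count negative crossings (-1).
Negative crossings: 2
Step 3: Writhe = (positive) - (negative)
w = 5 - 2 = 3
Step 4: |w| = 3, and w is positive

3


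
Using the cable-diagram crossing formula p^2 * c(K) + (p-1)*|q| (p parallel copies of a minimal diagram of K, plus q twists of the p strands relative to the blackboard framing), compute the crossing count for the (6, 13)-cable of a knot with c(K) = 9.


Step 1: Each of the c(K) crossings of the companion diagram becomes p*p = p^2 crossings among the p parallel strands, and each of the |q| twists s_1 s_2 ... s_(p-1) adds (p-1) crossings.
  Crossings = p^2 * c(K) + (p-1)*|q|
Step 2: = 6^2 * 9 + (6-1)*13
Step 3: = 36*9 + 5*13
Step 4: = 324 + 65 = 389

389


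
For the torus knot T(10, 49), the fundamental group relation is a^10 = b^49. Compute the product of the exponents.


The relation is a^10 = b^49.
Product of exponents = 10 * 49
= 490

490


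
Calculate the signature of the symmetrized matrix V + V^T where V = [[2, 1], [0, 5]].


Step 1: V + V^T = [[4, 1], [1, 10]]
Step 2: trace = 14, det = 39
Step 3: Discriminant = 14^2 - 4*39 = 40
Step 4: Eigenvalues: 10.1623, 3.83772
Step 5: Signature = (# positive eigenvalues) - (# negative eigenvalues) = 2

2


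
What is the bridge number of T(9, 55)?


The bridge number of T(p,q) is min(p,q).
min(9, 55) = 9

9


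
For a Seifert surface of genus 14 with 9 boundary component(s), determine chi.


chi = 2 - 2g - b
= 2 - 2*14 - 9
= 2 - 28 - 9 = -35

-35


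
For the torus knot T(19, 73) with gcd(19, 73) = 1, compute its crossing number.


For a torus knot T(p, q) with gcd(p,q)=1,
the crossing number is min(p*(q-1), q*(p-1)).
p*(q-1) = 19*72 = 1368
q*(p-1) = 73*18 = 1314
min(1368, 1314) = 1314

1314


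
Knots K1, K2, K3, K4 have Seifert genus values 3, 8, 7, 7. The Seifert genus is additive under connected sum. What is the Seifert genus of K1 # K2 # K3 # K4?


The Seifert genus is additive under connected sum.
Seifert genus(K1 # K2 # K3 # K4) = (3) + (8) + (7) + (7)
= 25

25


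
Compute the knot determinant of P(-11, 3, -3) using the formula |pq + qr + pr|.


Step 1: Compute pq + qr + pr.
pq = (-11)*3 = -33
qr = 3*(-3) = -9
pr = (-11)*(-3) = 33
pq + qr + pr = -33 + (-9) + 33 = -9
Step 2: Take absolute value.
det(P(-11,3,-3)) = |-9| = 9

9


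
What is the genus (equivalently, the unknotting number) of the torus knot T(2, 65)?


For a torus knot T(p,q), both the unknotting number and genus equal (p-1)(q-1)/2.
= (2-1)(65-1)/2
= 1*64/2
= 64/2 = 32

32


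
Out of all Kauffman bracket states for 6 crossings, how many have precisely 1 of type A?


We choose which 1 of 6 crossings get A-smoothings.
C(6, 1) = 6! / (1! * 5!)
= 6

6


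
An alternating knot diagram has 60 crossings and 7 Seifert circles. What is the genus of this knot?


For alternating knots, g = (c - s + 1)/2.
= (60 - 7 + 1)/2
= 54/2 = 27

27


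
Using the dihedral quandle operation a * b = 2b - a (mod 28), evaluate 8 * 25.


8 * 25 = 2*25 - 8 mod 28
= 50 - 8 mod 28
= 42 mod 28 = 14

14


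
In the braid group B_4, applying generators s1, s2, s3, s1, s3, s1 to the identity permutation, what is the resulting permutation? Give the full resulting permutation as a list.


Starting with identity [1, 2, 3, 4].
Apply generators in sequence:
  After s1: [2, 1, 3, 4]
  After s2: [2, 3, 1, 4]
  After s3: [2, 3, 4, 1]
  After s1: [3, 2, 4, 1]
  After s3: [3, 2, 1, 4]
  After s1: [2, 3, 1, 4]
Final permutation: [2, 3, 1, 4]

[2, 3, 1, 4]


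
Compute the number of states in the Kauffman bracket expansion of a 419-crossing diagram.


Each crossing contributes 2 choices (A-smoothing or B-smoothing).
Total states = 2^419 = 1353842624082429130653522550851115089568572790710847937094960732721983060451965636249987502980536903367866802227247837807116288

1353842624082429130653522550851115089568572790710847937094960732721983060451965636249987502980536903367866802227247837807116288


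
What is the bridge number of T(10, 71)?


The bridge number of T(p,q) is min(p,q).
min(10, 71) = 10

10


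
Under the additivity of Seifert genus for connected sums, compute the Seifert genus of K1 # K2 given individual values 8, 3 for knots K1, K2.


The Seifert genus is additive under connected sum.
Seifert genus(K1 # K2) = (8) + (3)
= 11

11


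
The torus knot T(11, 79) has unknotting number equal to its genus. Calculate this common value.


For a torus knot T(p,q), both the unknotting number and genus equal (p-1)(q-1)/2.
= (11-1)(79-1)/2
= 10*78/2
= 780/2 = 390

390


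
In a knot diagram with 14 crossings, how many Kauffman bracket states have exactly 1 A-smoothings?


We choose which 1 of 14 crossings get A-smoothings.
C(14, 1) = 14! / (1! * 13!)
= 14

14


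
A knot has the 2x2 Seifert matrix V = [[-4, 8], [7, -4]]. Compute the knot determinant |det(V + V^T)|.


Step 1: Form V + V^T where V = [[-4, 8], [7, -4]]
  V^T = [[-4, 7], [8, -4]]
  V + V^T = [[-8, 15], [15, -8]]
Step 2: det(V + V^T) = (-8)*(-8) - 15*15
  = 64 - 225 = -161
Step 3: Knot determinant = |det(V + V^T)| = |-161| = 161

161


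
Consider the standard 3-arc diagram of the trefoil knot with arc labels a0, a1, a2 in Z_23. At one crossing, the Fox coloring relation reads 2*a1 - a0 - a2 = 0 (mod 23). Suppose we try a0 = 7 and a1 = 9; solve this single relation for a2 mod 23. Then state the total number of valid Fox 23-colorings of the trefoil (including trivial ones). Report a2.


Step 1: Apply the given crossing relation 2*a1 - a0 - a2 = 0 (mod 23).
  a2 = 2*a1 - a0 mod 23
  a2 = 2*9 - 7 mod 23
  a2 = 18 - 7 mod 23
  a2 = 11 mod 23 = 11
Step 2: The trefoil has determinant 3.
  Number of Fox p-colorings (p prime) is p^2 if p = 3, else p.
  Since 23 does not divide 3, only trivial (constant) colorings exist.
  (So the trial a0 = 7, a1 = 9 with a0 != a1 does NOT extend to a valid coloring of the whole trefoil: the other two crossing relations require 3*(a1 - a0) = 0 (mod 23), which fails.)
  Total colorings = 23
Step 3: a2 = 11, total Fox 23-colorings = 23

11


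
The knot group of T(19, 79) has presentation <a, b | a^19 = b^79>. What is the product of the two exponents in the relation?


The relation is a^19 = b^79.
Product of exponents = 19 * 79
= 1501

1501


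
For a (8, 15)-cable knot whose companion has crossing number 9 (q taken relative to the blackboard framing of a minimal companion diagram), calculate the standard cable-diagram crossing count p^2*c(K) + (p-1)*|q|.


Step 1: Each of the c(K) crossings of the companion diagram becomes p*p = p^2 crossings among the p parallel strands, and each of the |q| twists s_1 s_2 ... s_(p-1) adds (p-1) crossings.
  Crossings = p^2 * c(K) + (p-1)*|q|
Step 2: = 8^2 * 9 + (8-1)*15
Step 3: = 64*9 + 7*15
Step 4: = 576 + 105 = 681

681


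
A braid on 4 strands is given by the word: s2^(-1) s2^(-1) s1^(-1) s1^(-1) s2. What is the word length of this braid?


The word length counts the number of generators (including inverses).
Listing each generator: s2^(-1), s2^(-1), s1^(-1), s1^(-1), s2
There are 5 generators in this braid word.

5


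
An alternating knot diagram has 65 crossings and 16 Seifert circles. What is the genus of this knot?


For alternating knots, g = (c - s + 1)/2.
= (65 - 16 + 1)/2
= 50/2 = 25

25


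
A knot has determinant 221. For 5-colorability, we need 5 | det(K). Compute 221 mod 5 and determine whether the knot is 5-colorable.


Step 1: A knot is p-colorable if and only if p divides its determinant.
Step 2: Compute 221 mod 5.
221 = 44 * 5 + 1
Step 3: 221 mod 5 = 1
Step 4: The knot is 5-colorable: no

1


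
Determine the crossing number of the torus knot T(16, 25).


For a torus knot T(p, q) with gcd(p,q)=1,
the crossing number is min(p*(q-1), q*(p-1)).
p*(q-1) = 16*24 = 384
q*(p-1) = 25*15 = 375
min(384, 375) = 375

375


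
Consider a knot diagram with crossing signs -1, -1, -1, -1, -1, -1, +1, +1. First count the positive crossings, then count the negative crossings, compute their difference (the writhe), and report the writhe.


Step 1: Count positive crossings (+1).
Positive crossings: 2
Step 2: Count negative crossings (-1).
Negative crossings: 6
Step 3: Writhe = (positive) - (negative)
w = 2 - 6 = -4
Step 4: |w| = 4, and w is negative

-4


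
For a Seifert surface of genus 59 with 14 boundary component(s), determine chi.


chi = 2 - 2g - b
= 2 - 2*59 - 14
= 2 - 118 - 14 = -130

-130


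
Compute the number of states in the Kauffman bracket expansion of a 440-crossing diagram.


Each crossing contributes 2 choices (A-smoothing or B-smoothing).
Total states = 2^440 = 2839213766779714416208296124562517712318911565184836172974571090549372219192960637992933791850638927971728600024477257552869537611776

2839213766779714416208296124562517712318911565184836172974571090549372219192960637992933791850638927971728600024477257552869537611776


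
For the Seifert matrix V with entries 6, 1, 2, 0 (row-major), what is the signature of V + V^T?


Step 1: V + V^T = [[12, 3], [3, 0]]
Step 2: trace = 12, det = -9
Step 3: Discriminant = 12^2 - 4*(-9) = 180
Step 4: Eigenvalues: 12.7082, -0.708204
Step 5: Signature = (# positive eigenvalues) - (# negative eigenvalues) = 0

0


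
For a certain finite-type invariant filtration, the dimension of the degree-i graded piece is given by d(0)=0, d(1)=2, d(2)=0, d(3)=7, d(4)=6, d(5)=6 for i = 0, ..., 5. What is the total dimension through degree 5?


Total dimension = d(0) + d(1) + ... + d(5)
= 0 + 2 + 0 + 7 + 6 + 6
= 21

21


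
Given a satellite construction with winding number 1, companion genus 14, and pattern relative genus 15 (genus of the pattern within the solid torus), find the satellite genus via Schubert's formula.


Schubert: g(satellite) = g_rel(pattern) + |winding| * g(companion),
where g_rel(pattern) is the genus of the pattern relative to the solid torus.
= 15 + 1 * 14
= 15 + 14 = 29

29


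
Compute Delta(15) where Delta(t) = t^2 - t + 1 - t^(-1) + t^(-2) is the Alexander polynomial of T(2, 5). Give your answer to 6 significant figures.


Substituting t = 15 into Delta(t) = t^2 - t + 1 - t^(-1) + t^(-2):
Term values: (225) + (-15) + (1) + (-0.0666667) + (0.00444444)
Sum = 210.9377778
Rounded to 6 significant figures: 210.938

210.938


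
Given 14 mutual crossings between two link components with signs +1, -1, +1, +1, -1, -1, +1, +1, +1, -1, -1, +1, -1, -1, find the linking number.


Step 1: Count positive crossings: 7
Step 2: Count negative crossings: 7
Step 3: Sum of signs = 7 - 7 = 0
Step 4: Linking number = sum/2 = 0/2 = 0

0


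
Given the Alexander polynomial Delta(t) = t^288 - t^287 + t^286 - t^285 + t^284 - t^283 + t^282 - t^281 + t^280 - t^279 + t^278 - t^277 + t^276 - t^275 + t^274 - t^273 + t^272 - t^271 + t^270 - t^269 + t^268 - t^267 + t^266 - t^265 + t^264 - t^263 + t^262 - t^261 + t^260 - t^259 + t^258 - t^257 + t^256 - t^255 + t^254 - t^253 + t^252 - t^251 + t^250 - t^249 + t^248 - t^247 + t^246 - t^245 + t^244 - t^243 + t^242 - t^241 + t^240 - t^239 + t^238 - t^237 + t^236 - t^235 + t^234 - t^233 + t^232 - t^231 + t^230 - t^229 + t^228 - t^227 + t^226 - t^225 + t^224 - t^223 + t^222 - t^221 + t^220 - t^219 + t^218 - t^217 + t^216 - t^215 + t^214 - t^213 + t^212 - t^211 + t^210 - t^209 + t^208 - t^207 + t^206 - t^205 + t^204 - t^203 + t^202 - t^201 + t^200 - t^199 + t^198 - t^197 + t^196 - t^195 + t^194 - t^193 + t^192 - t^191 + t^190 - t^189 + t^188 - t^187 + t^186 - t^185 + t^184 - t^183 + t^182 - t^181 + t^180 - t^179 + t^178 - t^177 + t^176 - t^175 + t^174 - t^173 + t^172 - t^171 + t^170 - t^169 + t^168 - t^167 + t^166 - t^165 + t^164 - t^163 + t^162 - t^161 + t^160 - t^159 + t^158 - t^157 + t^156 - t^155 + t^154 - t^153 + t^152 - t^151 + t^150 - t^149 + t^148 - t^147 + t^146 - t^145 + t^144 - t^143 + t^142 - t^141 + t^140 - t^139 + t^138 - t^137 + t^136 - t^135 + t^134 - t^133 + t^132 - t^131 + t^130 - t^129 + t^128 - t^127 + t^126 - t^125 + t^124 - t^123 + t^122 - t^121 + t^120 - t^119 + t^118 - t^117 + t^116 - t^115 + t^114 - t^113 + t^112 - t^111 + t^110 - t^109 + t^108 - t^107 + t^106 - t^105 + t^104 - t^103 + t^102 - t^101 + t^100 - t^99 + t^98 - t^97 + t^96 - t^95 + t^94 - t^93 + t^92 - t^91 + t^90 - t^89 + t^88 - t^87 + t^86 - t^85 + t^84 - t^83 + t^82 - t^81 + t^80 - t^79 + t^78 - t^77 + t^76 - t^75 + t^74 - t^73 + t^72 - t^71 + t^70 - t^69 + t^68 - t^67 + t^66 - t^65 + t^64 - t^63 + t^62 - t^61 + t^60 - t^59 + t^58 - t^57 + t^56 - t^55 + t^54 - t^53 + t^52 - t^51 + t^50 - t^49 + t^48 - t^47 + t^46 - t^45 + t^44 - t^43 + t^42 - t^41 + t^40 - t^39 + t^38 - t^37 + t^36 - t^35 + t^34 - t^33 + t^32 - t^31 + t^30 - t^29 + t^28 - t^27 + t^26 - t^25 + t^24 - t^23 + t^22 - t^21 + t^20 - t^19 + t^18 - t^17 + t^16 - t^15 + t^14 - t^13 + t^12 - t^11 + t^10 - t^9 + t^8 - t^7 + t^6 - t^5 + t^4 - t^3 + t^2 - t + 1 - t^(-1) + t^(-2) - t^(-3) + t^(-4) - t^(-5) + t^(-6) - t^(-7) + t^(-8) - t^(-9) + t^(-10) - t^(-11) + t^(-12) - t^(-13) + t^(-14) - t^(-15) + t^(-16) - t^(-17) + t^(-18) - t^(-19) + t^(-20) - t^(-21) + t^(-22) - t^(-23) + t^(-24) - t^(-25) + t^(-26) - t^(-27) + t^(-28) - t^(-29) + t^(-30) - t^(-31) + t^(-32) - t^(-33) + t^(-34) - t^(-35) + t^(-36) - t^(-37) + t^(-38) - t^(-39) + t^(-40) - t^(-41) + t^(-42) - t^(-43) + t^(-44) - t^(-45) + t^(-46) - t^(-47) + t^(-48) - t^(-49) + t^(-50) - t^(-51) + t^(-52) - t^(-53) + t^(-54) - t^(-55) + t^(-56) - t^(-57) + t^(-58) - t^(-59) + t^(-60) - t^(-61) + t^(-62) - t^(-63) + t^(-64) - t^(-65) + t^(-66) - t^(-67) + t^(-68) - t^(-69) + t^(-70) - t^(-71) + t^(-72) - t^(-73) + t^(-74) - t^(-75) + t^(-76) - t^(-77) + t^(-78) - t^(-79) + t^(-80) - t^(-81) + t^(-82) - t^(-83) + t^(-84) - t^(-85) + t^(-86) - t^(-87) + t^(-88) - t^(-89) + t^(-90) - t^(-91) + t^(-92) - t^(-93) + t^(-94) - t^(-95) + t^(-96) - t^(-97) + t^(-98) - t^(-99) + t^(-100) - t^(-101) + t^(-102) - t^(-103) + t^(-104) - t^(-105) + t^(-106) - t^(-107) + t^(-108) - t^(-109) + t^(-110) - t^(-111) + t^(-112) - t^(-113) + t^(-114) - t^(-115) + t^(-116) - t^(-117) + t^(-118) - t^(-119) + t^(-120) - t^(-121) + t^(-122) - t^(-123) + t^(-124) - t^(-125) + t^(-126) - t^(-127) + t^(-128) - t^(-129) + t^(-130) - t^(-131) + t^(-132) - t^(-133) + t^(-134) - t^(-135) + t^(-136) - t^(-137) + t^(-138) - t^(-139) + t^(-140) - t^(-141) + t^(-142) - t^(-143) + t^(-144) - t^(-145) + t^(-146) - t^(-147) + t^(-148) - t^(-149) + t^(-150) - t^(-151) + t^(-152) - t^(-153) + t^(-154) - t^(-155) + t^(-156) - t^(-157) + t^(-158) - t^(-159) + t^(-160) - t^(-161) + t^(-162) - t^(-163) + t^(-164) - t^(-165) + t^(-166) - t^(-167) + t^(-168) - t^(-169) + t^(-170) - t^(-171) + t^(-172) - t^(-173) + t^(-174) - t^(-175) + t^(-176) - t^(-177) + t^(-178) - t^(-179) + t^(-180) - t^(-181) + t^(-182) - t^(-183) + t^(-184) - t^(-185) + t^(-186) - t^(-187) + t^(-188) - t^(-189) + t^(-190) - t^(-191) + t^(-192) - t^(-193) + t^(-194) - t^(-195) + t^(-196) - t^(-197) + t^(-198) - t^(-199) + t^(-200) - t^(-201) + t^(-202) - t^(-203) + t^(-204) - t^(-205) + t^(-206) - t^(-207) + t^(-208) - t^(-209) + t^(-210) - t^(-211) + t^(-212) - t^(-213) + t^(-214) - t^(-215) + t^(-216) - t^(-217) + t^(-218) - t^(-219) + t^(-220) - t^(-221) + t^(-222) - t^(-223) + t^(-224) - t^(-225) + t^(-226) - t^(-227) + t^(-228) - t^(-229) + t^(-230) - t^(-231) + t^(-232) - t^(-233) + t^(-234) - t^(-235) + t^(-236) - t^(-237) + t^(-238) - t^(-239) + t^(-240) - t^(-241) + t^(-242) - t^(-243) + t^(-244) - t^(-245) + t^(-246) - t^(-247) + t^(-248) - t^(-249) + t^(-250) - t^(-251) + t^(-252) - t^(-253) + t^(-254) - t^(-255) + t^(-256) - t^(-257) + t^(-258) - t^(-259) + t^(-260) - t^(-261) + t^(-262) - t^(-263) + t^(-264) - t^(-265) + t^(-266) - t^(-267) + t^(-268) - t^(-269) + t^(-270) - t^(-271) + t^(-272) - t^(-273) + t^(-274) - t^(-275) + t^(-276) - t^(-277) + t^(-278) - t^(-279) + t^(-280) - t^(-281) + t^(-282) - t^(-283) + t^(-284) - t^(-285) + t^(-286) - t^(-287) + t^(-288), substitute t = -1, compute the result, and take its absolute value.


Step 1: The polynomial has 577 terms with alternating signs, exponents from 288 down to -288.
Step 2: Substitute t = -1. The i-th term has coefficient (-1)^i and exponent (m-i),
  so its value is (-1)^i * (-1)^(m-i) = (-1)^m = 1 for every i.
Step 3: All 577 terms equal 1, so Delta(-1) = 577 * (1) = 577
Step 4: |Delta(-1)| = 577

577


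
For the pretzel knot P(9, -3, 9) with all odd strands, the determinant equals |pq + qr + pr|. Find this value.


Step 1: Compute pq + qr + pr.
pq = 9*(-3) = -27
qr = (-3)*9 = -27
pr = 9*9 = 81
pq + qr + pr = -27 + (-27) + 81 = 27
Step 2: Take absolute value.
det(P(9,-3,9)) = |27| = 27

27


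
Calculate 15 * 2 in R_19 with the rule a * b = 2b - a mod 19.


15 * 2 = 2*2 - 15 mod 19
= 4 - 15 mod 19
= -11 mod 19 = 8

8


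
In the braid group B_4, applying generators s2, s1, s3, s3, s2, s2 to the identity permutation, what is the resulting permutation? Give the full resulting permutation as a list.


Starting with identity [1, 2, 3, 4].
Apply generators in sequence:
  After s2: [1, 3, 2, 4]
  After s1: [3, 1, 2, 4]
  After s3: [3, 1, 4, 2]
  After s3: [3, 1, 2, 4]
  After s2: [3, 2, 1, 4]
  After s2: [3, 1, 2, 4]
Final permutation: [3, 1, 2, 4]

[3, 1, 2, 4]


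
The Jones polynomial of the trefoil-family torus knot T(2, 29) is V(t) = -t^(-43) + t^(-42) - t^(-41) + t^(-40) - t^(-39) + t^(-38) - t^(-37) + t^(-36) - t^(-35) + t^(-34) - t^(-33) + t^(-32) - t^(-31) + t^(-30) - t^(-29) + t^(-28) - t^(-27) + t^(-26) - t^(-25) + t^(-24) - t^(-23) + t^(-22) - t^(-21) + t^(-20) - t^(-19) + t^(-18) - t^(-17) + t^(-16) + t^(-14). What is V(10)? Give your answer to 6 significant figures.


Substituting t = 10 into V(t) = -t^(-43) + t^(-42) - t^(-41) + t^(-40) - t^(-39) + t^(-38) - t^(-37) + t^(-36) - t^(-35) + t^(-34) - t^(-33) + t^(-32) - t^(-31) + t^(-30) - t^(-29) + t^(-28) - t^(-27) + t^(-26) - t^(-25) + t^(-24) - t^(-23) + t^(-22) - t^(-21) + t^(-20) - t^(-19) + t^(-18) - t^(-17) + t^(-16) + t^(-14):
  (-)t^(-43) = -1e-43
  (+)t^(-42) = 1e-42
  (-)t^(-41) = -1e-41
  (+)t^(-40) = 1e-40
  (-)t^(-39) = -1e-39
  (+)t^(-38) = 1e-38
  (-)t^(-37) = -1e-37
  (+)t^(-36) = 1e-36
  (-)t^(-35) = -1e-35
  (+)t^(-34) = 1e-34
  (-)t^(-33) = -1e-33
  (+)t^(-32) = 1e-32
  (-)t^(-31) = -1e-31
  (+)t^(-30) = 1e-30
  (-)t^(-29) = -1e-29
  (+)t^(-28) = 1e-28
  (-)t^(-27) = -1e-27
  (+)t^(-26) = 1e-26
  (-)t^(-25) = -1e-25
  (+)t^(-24) = 1e-24
  (-)t^(-23) = -1e-23
  (+)t^(-22) = 1e-22
  (-)t^(-21) = -1e-21
  (+)t^(-20) = 1e-20
  (-)t^(-19) = -1e-19
  (+)t^(-18) = 1e-18
  (-)t^(-17) = -1e-17
  (+)t^(-16) = 1e-16
  (+)t^(-14) = 1e-14
Sum = (-1e-43) + (1e-42) + (-1e-41) + (1e-40) + (-1e-39) + (1e-38) + (-1e-37) + (1e-36) + (-1e-35) + (1e-34) + (-1e-33) + (1e-32) + (-1e-31) + (1e-30) + (-1e-29) + (1e-28) + (-1e-27) + (1e-26) + (-1e-25) + (1e-24) + (-1e-23) + (1e-22) + (-1e-21) + (1e-20) + (-1e-19) + (1e-18) + (-1e-17) + (1e-16) + (1e-14)
= 1.009090909e-14
Rounded to 6 significant figures: 1.00909e-14

1.00909e-14


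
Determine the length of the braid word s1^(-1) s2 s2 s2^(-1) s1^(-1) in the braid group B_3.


The word length counts the number of generators (including inverses).
Listing each generator: s1^(-1), s2, s2, s2^(-1), s1^(-1)
There are 5 generators in this braid word.

5


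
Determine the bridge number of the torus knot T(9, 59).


The bridge number of T(p,q) is min(p,q).
min(9, 59) = 9

9


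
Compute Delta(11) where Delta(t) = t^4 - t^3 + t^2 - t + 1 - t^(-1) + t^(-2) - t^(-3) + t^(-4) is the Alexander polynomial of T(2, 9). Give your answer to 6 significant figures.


Substituting t = 11 into Delta(t) = t^4 - t^3 + t^2 - t + 1 - t^(-1) + t^(-2) - t^(-3) + t^(-4):
Term values: (14641) + (-1331) + (121) + (-11) + (1) + (-0.0909091) + (0.00826446) + (-0.000751315) + (6.83013e-05)
Sum = 13420.91667
Rounded to 6 significant figures: 13420.9

13420.9


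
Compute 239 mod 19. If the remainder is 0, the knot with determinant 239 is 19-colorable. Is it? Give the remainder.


Step 1: A knot is p-colorable if and only if p divides its determinant.
Step 2: Compute 239 mod 19.
239 = 12 * 19 + 11
Step 3: 239 mod 19 = 11
Step 4: The knot is 19-colorable: no

11


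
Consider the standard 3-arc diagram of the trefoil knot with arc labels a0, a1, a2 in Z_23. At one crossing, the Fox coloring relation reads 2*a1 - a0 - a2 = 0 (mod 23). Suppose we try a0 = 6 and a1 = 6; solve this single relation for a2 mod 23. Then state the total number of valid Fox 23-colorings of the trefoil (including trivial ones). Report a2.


Step 1: Apply the given crossing relation 2*a1 - a0 - a2 = 0 (mod 23).
  a2 = 2*a1 - a0 mod 23
  a2 = 2*6 - 6 mod 23
  a2 = 12 - 6 mod 23
  a2 = 6 mod 23 = 6
Step 2: The trefoil has determinant 3.
  Number of Fox p-colorings (p prime) is p^2 if p = 3, else p.
  Since 23 does not divide 3, only trivial (constant) colorings exist.
  (Here a0 = a1 = a2 = 6, the constant coloring, which is valid.)
  Total colorings = 23
Step 3: a2 = 6, total Fox 23-colorings = 23

6


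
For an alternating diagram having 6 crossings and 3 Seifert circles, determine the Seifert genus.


For alternating knots, g = (c - s + 1)/2.
= (6 - 3 + 1)/2
= 4/2 = 2

2


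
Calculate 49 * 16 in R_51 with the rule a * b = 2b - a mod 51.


49 * 16 = 2*16 - 49 mod 51
= 32 - 49 mod 51
= -17 mod 51 = 34

34


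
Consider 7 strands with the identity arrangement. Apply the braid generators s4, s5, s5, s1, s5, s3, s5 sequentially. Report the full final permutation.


Starting with identity [1, 2, 3, 4, 5, 6, 7].
Apply generators in sequence:
  After s4: [1, 2, 3, 5, 4, 6, 7]
  After s5: [1, 2, 3, 5, 6, 4, 7]
  After s5: [1, 2, 3, 5, 4, 6, 7]
  After s1: [2, 1, 3, 5, 4, 6, 7]
  After s5: [2, 1, 3, 5, 6, 4, 7]
  After s3: [2, 1, 5, 3, 6, 4, 7]
  After s5: [2, 1, 5, 3, 4, 6, 7]
Final permutation: [2, 1, 5, 3, 4, 6, 7]

[2, 1, 5, 3, 4, 6, 7]


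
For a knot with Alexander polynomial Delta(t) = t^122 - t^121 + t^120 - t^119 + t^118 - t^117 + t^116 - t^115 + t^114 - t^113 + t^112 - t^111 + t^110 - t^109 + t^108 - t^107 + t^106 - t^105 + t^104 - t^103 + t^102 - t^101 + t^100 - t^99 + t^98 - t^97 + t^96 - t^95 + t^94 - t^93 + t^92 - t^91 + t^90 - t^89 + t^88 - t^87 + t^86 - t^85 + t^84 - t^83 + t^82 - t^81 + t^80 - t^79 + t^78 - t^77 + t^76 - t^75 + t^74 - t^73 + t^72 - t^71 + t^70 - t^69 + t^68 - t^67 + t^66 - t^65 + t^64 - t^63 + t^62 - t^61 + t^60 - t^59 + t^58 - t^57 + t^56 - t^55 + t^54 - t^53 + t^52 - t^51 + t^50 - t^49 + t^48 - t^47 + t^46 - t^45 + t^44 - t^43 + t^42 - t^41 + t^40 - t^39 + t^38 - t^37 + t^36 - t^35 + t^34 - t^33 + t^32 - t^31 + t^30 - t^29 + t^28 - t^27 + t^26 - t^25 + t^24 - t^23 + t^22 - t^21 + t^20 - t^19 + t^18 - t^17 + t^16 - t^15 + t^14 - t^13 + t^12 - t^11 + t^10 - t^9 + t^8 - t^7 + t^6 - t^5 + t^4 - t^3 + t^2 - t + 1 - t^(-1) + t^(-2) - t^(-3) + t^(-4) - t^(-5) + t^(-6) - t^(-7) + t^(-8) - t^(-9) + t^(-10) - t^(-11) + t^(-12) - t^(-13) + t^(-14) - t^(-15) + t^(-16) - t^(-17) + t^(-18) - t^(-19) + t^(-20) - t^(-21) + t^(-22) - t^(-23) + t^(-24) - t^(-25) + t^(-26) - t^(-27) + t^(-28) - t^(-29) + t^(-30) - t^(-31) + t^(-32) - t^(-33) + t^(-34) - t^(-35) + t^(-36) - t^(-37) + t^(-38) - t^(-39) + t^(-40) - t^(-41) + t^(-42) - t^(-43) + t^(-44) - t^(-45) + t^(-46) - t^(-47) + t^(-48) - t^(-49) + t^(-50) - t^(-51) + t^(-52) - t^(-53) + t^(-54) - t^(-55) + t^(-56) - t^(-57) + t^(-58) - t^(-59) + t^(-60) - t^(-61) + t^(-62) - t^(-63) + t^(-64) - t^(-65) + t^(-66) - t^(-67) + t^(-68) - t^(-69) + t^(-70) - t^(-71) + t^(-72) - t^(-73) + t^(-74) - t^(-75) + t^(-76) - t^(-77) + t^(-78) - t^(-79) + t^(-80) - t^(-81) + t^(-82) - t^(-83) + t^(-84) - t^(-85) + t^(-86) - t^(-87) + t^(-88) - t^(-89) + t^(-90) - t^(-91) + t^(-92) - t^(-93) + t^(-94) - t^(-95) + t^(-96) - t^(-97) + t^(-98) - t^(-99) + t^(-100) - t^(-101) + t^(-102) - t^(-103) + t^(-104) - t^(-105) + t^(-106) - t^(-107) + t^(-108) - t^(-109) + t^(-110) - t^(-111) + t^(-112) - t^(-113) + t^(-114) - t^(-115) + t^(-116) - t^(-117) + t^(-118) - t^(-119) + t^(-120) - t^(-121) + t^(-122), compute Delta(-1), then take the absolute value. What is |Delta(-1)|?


Step 1: The polynomial has 245 terms with alternating signs, exponents from 122 down to -122.
Step 2: Substitute t = -1. The i-th term has coefficient (-1)^i and exponent (m-i),
  so its value is (-1)^i * (-1)^(m-i) = (-1)^m = 1 for every i.
Step 3: All 245 terms equal 1, so Delta(-1) = 245 * (1) = 245
Step 4: |Delta(-1)| = 245

245


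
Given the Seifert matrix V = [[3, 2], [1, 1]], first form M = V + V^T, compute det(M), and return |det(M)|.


Step 1: Form V + V^T where V = [[3, 2], [1, 1]]
  V^T = [[3, 1], [2, 1]]
  V + V^T = [[6, 3], [3, 2]]
Step 2: det(V + V^T) = 6*2 - 3*3
  = 12 - 9 = 3
Step 3: Knot determinant = |det(V + V^T)| = |3| = 3

3


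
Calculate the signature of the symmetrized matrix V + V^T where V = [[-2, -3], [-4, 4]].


Step 1: V + V^T = [[-4, -7], [-7, 8]]
Step 2: trace = 4, det = -81
Step 3: Discriminant = 4^2 - 4*(-81) = 340
Step 4: Eigenvalues: 11.2195, -7.21954
Step 5: Signature = (# positive eigenvalues) - (# negative eigenvalues) = 0

0


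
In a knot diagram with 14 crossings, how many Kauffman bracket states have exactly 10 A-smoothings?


We choose which 10 of 14 crossings get A-smoothings.
C(14, 10) = 14! / (10! * 4!)
= 1001

1001


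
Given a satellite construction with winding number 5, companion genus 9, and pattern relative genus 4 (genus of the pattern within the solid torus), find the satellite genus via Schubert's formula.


Schubert: g(satellite) = g_rel(pattern) + |winding| * g(companion),
where g_rel(pattern) is the genus of the pattern relative to the solid torus.
= 4 + 5 * 9
= 4 + 45 = 49

49


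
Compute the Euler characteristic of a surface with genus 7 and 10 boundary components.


chi = 2 - 2g - b
= 2 - 2*7 - 10
= 2 - 14 - 10 = -22

-22


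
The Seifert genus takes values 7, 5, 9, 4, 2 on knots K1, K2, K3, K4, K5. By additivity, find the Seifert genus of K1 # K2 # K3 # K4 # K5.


The Seifert genus is additive under connected sum.
Seifert genus(K1 # K2 # K3 # K4 # K5) = (7) + (5) + (9) + (4) + (2)
= 27

27


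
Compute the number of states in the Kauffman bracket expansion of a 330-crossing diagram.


Each crossing contributes 2 choices (A-smoothing or B-smoothing).
Total states = 2^330 = 2187250724783011924372502227117621365353169430893212436425770606409952999199375923223513177023053824

2187250724783011924372502227117621365353169430893212436425770606409952999199375923223513177023053824


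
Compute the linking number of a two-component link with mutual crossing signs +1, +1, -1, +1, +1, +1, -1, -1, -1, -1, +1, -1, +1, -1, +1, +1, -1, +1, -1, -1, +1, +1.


Step 1: Count positive crossings: 12
Step 2: Count negative crossings: 10
Step 3: Sum of signs = 12 - 10 = 2
Step 4: Linking number = sum/2 = 2/2 = 1

1


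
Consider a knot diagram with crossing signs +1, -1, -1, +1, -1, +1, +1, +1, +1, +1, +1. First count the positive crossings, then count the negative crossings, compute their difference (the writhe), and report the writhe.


Step 1: Count positive crossings (+1).
Positive crossings: 8
Step 2: Count negative crossings (-1).
Negative crossings: 3
Step 3: Writhe = (positive) - (negative)
w = 8 - 3 = 5
Step 4: |w| = 5, and w is positive

5


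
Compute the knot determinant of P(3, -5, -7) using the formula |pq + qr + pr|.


Step 1: Compute pq + qr + pr.
pq = 3*(-5) = -15
qr = (-5)*(-7) = 35
pr = 3*(-7) = -21
pq + qr + pr = -15 + 35 + (-21) = -1
Step 2: Take absolute value.
det(P(3,-5,-7)) = |-1| = 1

1


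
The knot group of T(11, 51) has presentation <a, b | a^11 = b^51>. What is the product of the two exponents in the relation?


The relation is a^11 = b^51.
Product of exponents = 11 * 51
= 561

561


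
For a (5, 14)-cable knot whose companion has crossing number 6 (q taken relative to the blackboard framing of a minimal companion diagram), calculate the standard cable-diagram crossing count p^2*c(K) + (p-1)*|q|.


Step 1: Each of the c(K) crossings of the companion diagram becomes p*p = p^2 crossings among the p parallel strands, and each of the |q| twists s_1 s_2 ... s_(p-1) adds (p-1) crossings.
  Crossings = p^2 * c(K) + (p-1)*|q|
Step 2: = 5^2 * 6 + (5-1)*14
Step 3: = 25*6 + 4*14
Step 4: = 150 + 56 = 206

206


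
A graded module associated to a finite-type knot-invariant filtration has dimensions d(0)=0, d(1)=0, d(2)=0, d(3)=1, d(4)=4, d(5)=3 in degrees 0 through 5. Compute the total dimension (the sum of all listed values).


Total dimension = d(0) + d(1) + ... + d(5)
= 0 + 0 + 0 + 1 + 4 + 3
= 8

8


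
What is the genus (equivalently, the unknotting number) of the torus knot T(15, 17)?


For a torus knot T(p,q), both the unknotting number and genus equal (p-1)(q-1)/2.
= (15-1)(17-1)/2
= 14*16/2
= 224/2 = 112

112


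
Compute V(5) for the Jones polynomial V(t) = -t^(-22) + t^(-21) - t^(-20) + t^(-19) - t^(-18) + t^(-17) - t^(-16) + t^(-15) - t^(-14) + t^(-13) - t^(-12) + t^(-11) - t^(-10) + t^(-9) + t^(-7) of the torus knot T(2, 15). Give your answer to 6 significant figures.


Substituting t = 5 into V(t) = -t^(-22) + t^(-21) - t^(-20) + t^(-19) - t^(-18) + t^(-17) - t^(-16) + t^(-15) - t^(-14) + t^(-13) - t^(-12) + t^(-11) - t^(-10) + t^(-9) + t^(-7):
  (-)t^(-22) = -4.1943e-16
  (+)t^(-21) = 2.09715e-15
  (-)t^(-20) = -1.04858e-14
  (+)t^(-19) = 5.24288e-14
  (-)t^(-18) = -2.62144e-13
  (+)t^(-17) = 1.31072e-12
  (-)t^(-16) = -6.5536e-12
  (+)t^(-15) = 3.2768e-11
  (-)t^(-14) = -1.6384e-10
  (+)t^(-13) = 8.192e-10
  (-)t^(-12) = -4.096e-09
  (+)t^(-11) = 2.048e-08
  (-)t^(-10) = -1.024e-07
  (+)t^(-9) = 5.12e-07
  (+)t^(-7) = 1.28e-05
Sum = (-4.1943e-16) + (2.09715e-15) + (-1.04858e-14) + (5.24288e-14) + (-2.62144e-13) + (1.31072e-12) + (-6.5536e-12) + (3.2768e-11) + (-1.6384e-10) + (8.192e-10) + (-4.096e-09) + (2.048e-08) + (-1.024e-07) + (5.12e-07) + (1.28e-05)
= 1.322666667e-05
Rounded to 6 significant figures: 1.32267e-05

1.32267e-05


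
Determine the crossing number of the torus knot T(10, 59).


For a torus knot T(p, q) with gcd(p,q)=1,
the crossing number is min(p*(q-1), q*(p-1)).
p*(q-1) = 10*58 = 580
q*(p-1) = 59*9 = 531
min(580, 531) = 531

531


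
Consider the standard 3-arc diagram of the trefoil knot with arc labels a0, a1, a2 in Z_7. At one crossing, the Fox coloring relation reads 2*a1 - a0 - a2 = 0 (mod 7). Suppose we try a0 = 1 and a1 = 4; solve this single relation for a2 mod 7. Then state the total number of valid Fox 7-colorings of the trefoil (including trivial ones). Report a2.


Step 1: Apply the given crossing relation 2*a1 - a0 - a2 = 0 (mod 7).
  a2 = 2*a1 - a0 mod 7
  a2 = 2*4 - 1 mod 7
  a2 = 8 - 1 mod 7
  a2 = 7 mod 7 = 0
Step 2: The trefoil has determinant 3.
  Number of Fox p-colorings (p prime) is p^2 if p = 3, else p.
  Since 7 does not divide 3, only trivial (constant) colorings exist.
  (So the trial a0 = 1, a1 = 4 with a0 != a1 does NOT extend to a valid coloring of the whole trefoil: the other two crossing relations require 3*(a1 - a0) = 0 (mod 7), which fails.)
  Total colorings = 7
Step 3: a2 = 0, total Fox 7-colorings = 7

0


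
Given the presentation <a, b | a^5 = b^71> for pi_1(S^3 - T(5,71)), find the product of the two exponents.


The relation is a^5 = b^71.
Product of exponents = 5 * 71
= 355

355


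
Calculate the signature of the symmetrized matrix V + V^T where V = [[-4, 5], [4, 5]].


Step 1: V + V^T = [[-8, 9], [9, 10]]
Step 2: trace = 2, det = -161
Step 3: Discriminant = 2^2 - 4*(-161) = 648
Step 4: Eigenvalues: 13.7279, -11.7279
Step 5: Signature = (# positive eigenvalues) - (# negative eigenvalues) = 0

0


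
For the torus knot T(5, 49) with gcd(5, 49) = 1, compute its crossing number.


For a torus knot T(p, q) with gcd(p,q)=1,
the crossing number is min(p*(q-1), q*(p-1)).
p*(q-1) = 5*48 = 240
q*(p-1) = 49*4 = 196
min(240, 196) = 196

196


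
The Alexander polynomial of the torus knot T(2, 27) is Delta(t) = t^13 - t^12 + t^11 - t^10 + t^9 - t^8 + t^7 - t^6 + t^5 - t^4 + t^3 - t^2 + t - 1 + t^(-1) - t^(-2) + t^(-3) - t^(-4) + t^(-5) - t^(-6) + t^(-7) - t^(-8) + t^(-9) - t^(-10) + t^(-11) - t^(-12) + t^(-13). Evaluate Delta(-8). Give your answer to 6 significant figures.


Substituting t = -8 into Delta(t) = t^13 - t^12 + t^11 - t^10 + t^9 - t^8 + t^7 - t^6 + t^5 - t^4 + t^3 - t^2 + t - 1 + t^(-1) - t^(-2) + t^(-3) - t^(-4) + t^(-5) - t^(-6) + t^(-7) - t^(-8) + t^(-9) - t^(-10) + t^(-11) - t^(-12) + t^(-13):
Term values: (-549755813888) + (-68719476736) + (-8589934592) + (-1073741824) + (-134217728) + (-16777216) + (-2097152) + (-262144) + (-32768) + (-4096) + (-512) + (-64) + (-8) + (-1) + (-0.125) + (-0.015625) + (-0.00195312) + (-0.000244141) + (-3.05176e-05) + (-3.8147e-06) + (-4.76837e-07) + (-5.96046e-08) + (-7.45058e-09) + (-9.31323e-10) + (-1.16415e-10) + (-1.45519e-11) + (-1.81899e-12)
Sum = -6.282923587e+11
Rounded to 6 significant figures: -6.28292e+11

-6.28292e+11


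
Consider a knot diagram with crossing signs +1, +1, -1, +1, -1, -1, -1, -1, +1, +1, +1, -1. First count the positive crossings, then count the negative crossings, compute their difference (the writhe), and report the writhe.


Step 1: Count positive crossings (+1).
Positive crossings: 6
Step 2: Count negative crossings (-1).
Negative crossings: 6
Step 3: Writhe = (positive) - (negative)
w = 6 - 6 = 0
Step 4: |w| = 0, and w is zero

0


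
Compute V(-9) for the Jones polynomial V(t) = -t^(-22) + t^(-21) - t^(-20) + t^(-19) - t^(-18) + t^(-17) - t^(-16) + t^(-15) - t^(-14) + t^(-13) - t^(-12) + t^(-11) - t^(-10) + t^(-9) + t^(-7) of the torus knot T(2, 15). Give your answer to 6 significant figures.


Substituting t = -9 into V(t) = -t^(-22) + t^(-21) - t^(-20) + t^(-19) - t^(-18) + t^(-17) - t^(-16) + t^(-15) - t^(-14) + t^(-13) - t^(-12) + t^(-11) - t^(-10) + t^(-9) + t^(-7):
  (-)t^(-22) = -1.01546e-21
  (+)t^(-21) = -9.13918e-21
  (-)t^(-20) = -8.22526e-20
  (+)t^(-19) = -7.40274e-19
  (-)t^(-18) = -6.66246e-18
  (+)t^(-17) = -5.99622e-17
  (-)t^(-16) = -5.3966e-16
  (+)t^(-15) = -4.85694e-15
  (-)t^(-14) = -4.37124e-14
  (+)t^(-13) = -3.93412e-13
  (-)t^(-12) = -3.54071e-12
  (+)t^(-11) = -3.18664e-11
  (-)t^(-10) = -2.86797e-10
  (+)t^(-9) = -2.58117e-09
  (+)t^(-7) = -2.09075e-07
Sum = (-1.01546e-21) + (-9.13918e-21) + (-8.22526e-20) + (-7.40274e-19) + (-6.66246e-18) + (-5.99622e-17) + (-5.3966e-16) + (-4.85694e-15) + (-4.37124e-14) + (-3.93412e-13) + (-3.54071e-12) + (-3.18664e-11) + (-2.86797e-10) + (-2.58117e-09) + (-2.09075e-07)
= -2.119789798e-07
Rounded to 6 significant figures: -2.11979e-07

-2.11979e-07
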